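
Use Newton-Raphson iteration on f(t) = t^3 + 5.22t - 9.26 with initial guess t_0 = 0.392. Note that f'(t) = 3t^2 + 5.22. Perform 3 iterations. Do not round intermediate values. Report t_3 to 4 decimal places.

1.3271

Newton update: t ← t − f(t)/f'(t).
t_0 = 0.392000: f = -7.153524, f' = 5.680992 → t_1 = 0.392000 - (-7.153524)/(5.680992) = 1.651203
t_1 = 1.651203: f = 3.861241, f' = 13.399417 → t_2 = 1.651203 - (3.861241)/(13.399417) = 1.363038
t_2 = 1.363038: f = 0.387414, f' = 10.793621 → t_3 = 1.363038 - (0.387414)/(10.793621) = 1.327146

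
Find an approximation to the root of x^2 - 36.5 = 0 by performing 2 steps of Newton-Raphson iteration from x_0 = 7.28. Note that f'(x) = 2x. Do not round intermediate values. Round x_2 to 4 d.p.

6.0424

x_0 = 7.280000: f = 16.498400, f' = 14.560000 → x_1 = 7.280000 - (16.498400)/(14.560000) = 6.146868
x_1 = 6.146868: f = 1.283988, f' = 12.293736 → x_2 = 6.146868 - (1.283988)/(12.293736) = 6.042426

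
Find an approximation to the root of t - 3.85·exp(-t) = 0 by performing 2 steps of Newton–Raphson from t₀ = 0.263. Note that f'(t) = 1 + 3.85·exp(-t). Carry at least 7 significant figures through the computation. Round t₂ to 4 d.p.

1.1658

t_0 = 0.263000: f = -2.696656, f' = 3.959656 → t_1 = 0.263000 - (-2.696656)/(3.959656) = 0.944033
t_1 = 0.944033: f = -0.553831, f' = 2.497864 → t_2 = 0.944033 - (-0.553831)/(2.497864) = 1.165755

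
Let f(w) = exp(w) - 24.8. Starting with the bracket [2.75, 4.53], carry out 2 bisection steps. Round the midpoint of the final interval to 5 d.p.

f(2.750000) = -9.157368, f(4.530000) = 67.958561 (opposite signs)
step 1: m = 3.640000, f(m) = 13.291837 > 0 → root in [2.750000, 3.640000]
step 2: m = 3.195000, f(m) = -0.389826 < 0 → root in [3.195000, 3.640000]
Midpoint of [3.195000, 3.640000] = 3.417500

3.41750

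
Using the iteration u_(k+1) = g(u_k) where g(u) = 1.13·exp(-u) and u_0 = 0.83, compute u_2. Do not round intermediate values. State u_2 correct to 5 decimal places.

u_1 = g(0.830000) = 0.492736
u_2 = g(0.492736) = 0.690377

0.69038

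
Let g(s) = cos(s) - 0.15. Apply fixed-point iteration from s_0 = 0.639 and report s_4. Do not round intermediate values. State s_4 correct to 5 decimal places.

s_1 = g(0.639000) = 0.652693
s_2 = g(0.652693) = 0.644451
s_3 = g(0.644451) = 0.649429
s_4 = g(0.649429) = 0.646429

0.64643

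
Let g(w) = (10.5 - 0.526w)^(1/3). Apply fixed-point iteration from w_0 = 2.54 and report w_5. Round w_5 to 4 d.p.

2.1097

w_1 = g(2.540000) = 2.092639
w_2 = g(2.092639) = 2.110400
w_3 = g(2.110400) = 2.109700
w_4 = g(2.109700) = 2.109728
w_5 = g(2.109728) = 2.109727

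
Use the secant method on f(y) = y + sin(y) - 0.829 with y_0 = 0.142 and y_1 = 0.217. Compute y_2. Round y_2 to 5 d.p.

Secant update: y_(k+1) = y_k − f(y_k)·(y_k − y_(k-1))/(f(y_k) − f(y_(k-1))).
f(y_0) = -0.545477, f(y_1) = -0.396699
y_2 = 0.217000 - (-0.396699)·(0.217000 - 0.142000)/(-0.396699 - (-0.545477)) = 0.416979; f(y_2) = -0.007021

0.41698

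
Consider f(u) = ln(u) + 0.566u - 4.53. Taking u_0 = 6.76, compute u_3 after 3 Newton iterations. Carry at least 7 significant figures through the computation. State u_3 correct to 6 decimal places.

f'(u) = 1/u + 0.566
u_0 = 6.760000: f = 1.207183, f' = 0.713929 → u_1 = 6.760000 - (1.207183)/(0.713929) = 5.069100
u_1 = 5.069100: f = -0.037726, f' = 0.763274 → u_2 = 5.069100 - (-0.037726)/(0.763274) = 5.118527
u_2 = 5.118527: f = -0.000047, f' = 0.761369 → u_3 = 5.118527 - (-0.000047)/(0.761369) = 5.118589

5.118589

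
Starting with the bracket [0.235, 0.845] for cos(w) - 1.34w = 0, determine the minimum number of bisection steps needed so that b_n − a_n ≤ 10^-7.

Initial width b − a = 0.845 − 0.235 = 0.610000.
After n steps the width is (b−a)/2^n; need (b−a)/2^n ≤ 10^-7.
So n ≥ log₂(0.610000/10^-7) = log₂(6100000.0000) ≈ 22.5404.
Hence n = 23.

23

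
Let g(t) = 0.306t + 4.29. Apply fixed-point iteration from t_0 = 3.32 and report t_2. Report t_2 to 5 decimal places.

t_1 = g(3.320000) = 5.305920
t_2 = g(5.305920) = 5.913612

5.91361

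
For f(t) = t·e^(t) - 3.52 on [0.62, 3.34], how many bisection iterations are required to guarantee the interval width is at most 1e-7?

Initial width b − a = 3.34 − 0.62 = 2.720000.
After n steps the width is (b−a)/2^n; need (b−a)/2^n ≤ 1e-7.
So n ≥ log₂(2.720000/1e-7) = log₂(27200000.0000) ≈ 24.6971.
Hence n = 25.

25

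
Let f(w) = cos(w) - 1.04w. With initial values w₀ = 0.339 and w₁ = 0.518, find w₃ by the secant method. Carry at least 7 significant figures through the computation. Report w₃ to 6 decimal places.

0.720629

f(w_0) = 0.590528, f(w_1) = 0.330091
w_2 = 0.518000 - (0.330091)·(0.518000 - 0.339000)/(0.330091 - (0.590528)) = 0.744874; f(w_2) = -0.039496
w_3 = 0.744874 - (-0.039496)·(0.744874 - 0.518000)/(-0.039496 - (0.330091)) = 0.720629; f(w_3) = 0.001936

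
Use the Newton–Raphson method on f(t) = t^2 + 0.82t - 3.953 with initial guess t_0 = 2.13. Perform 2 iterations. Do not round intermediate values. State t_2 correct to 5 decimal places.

f'(t) = 2t + 0.82
t_0 = 2.130000: f = 2.330500, f' = 5.080000 → t_1 = 2.130000 - (2.330500)/(5.080000) = 1.671240
t_1 = 1.671240: f = 0.210461, f' = 4.162480 → t_2 = 1.671240 - (0.210461)/(4.162480) = 1.620679

1.62068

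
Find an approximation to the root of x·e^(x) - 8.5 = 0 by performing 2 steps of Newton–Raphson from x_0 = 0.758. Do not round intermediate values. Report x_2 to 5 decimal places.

2.04794

f'(x) = (x + 1)·e^(x)
x_0 = 0.758000: f = -6.882425, f' = 3.751579 → x_1 = 0.758000 - (-6.882425)/(3.751579) = 2.592541
x_1 = 2.592541: f = 26.145898, f' = 48.009583 → x_2 = 2.592541 - (26.145898)/(48.009583) = 2.047943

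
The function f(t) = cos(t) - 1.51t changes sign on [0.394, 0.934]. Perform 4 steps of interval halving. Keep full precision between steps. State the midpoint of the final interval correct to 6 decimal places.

0.545875

f(0.394000) = 0.328441, f(0.934000) = -0.815717 (opposite signs)
step 1: m = 0.664000, f(m) = -0.215107 < 0 → root in [0.394000, 0.664000]
step 2: m = 0.529000, f(m) = 0.064522 > 0 → root in [0.529000, 0.664000]
step 3: m = 0.596500, f(m) = -0.073408 < 0 → root in [0.529000, 0.596500]
step 4: m = 0.562750, f(m) = -0.003961 < 0 → root in [0.529000, 0.562750]
Midpoint of [0.529000, 0.562750] = 0.545875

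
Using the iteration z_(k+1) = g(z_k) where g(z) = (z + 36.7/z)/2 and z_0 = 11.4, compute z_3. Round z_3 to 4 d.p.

z_1 = g(11.400000) = 7.309649
z_2 = g(7.309649) = 6.165205
z_3 = g(6.165205) = 6.058984

6.0590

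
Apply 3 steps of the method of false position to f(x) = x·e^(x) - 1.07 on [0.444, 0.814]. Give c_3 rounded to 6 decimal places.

f(0.444000) = -0.377835, f(0.814000) = 0.767131
step 1: c = 0.566099, f(c) = -0.072884 < 0 → new bracket [0.566099, 0.814000]
step 2: c = 0.587608, f(c) = -0.012495 < 0 → new bracket [0.587608, 0.814000]
step 3: c = 0.591236, f(c) = -0.002097 < 0 → new bracket [0.591236, 0.814000]

0.591236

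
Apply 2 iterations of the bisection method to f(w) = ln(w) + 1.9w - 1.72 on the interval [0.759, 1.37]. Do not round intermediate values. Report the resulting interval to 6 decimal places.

f(0.759000) = -0.553654, f(1.370000) = 1.197811 (opposite signs)
step 1: m = 1.064500, f(m) = 0.365055 > 0 → root in [0.759000, 1.064500]
step 2: m = 0.911750, f(m) = -0.080064 < 0 → root in [0.911750, 1.064500]

[0.911750, 1.064500]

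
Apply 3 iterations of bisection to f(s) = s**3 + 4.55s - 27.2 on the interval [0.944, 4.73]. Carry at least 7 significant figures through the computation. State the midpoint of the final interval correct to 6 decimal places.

2.600375

f(0.944000) = -22.063568, f(4.730000) = 100.145317 (opposite signs)
step 1: m = 2.837000, f(m) = 8.542140 > 0 → root in [0.944000, 2.837000]
step 2: m = 1.890500, f(m) = -11.841596 < 0 → root in [1.890500, 2.837000]
step 3: m = 2.363750, f(m) = -3.237924 < 0 → root in [2.363750, 2.837000]
Midpoint of [2.363750, 2.837000] = 2.600375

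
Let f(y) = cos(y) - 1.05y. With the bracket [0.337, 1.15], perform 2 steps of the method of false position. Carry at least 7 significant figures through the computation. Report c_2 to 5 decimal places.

0.71482

f(0.337000) = 0.589901, f(1.150000) = -0.799013
step 1: c = 0.682298, f(c) = 0.059712 > 0 → new bracket [0.682298, 1.150000]
step 2: c = 0.714820, f(c) = 0.004650 > 0 → new bracket [0.714820, 1.150000]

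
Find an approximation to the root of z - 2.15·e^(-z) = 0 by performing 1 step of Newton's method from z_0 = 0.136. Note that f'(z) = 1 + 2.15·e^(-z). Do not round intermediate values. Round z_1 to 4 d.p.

z_0 = 0.136000: f = -1.740612, f' = 2.876612 → z_1 = 0.136000 - (-1.740612)/(2.876612) = 0.741091

0.7411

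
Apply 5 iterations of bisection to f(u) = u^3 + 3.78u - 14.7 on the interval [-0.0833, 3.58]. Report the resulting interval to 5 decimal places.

f(-0.083300) = -15.015452, f(3.580000) = 44.715112 (opposite signs)
step 1: m = 1.748350, f(m) = -2.747007 < 0 → root in [1.748350, 3.580000]
step 2: m = 2.664175, f(m) = 14.280439 > 0 → root in [1.748350, 2.664175]
step 3: m = 2.206263, f(m) = 4.378863 > 0 → root in [1.748350, 2.206263]
step 4: m = 1.977306, f(m) = 0.504971 > 0 → root in [1.748350, 1.977306]
step 5: m = 1.862828, f(m) = -1.194256 < 0 → root in [1.862828, 1.977306]

[1.86283, 1.97731]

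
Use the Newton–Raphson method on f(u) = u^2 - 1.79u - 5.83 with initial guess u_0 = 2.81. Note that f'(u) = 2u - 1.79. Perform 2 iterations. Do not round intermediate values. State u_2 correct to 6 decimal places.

u_0 = 2.810000: f = -2.963800, f' = 3.830000 → u_1 = 2.810000 - (-2.963800)/(3.830000) = 3.583838
u_1 = 3.583838: f = 0.598825, f' = 5.377676 → u_2 = 3.583838 - (0.598825)/(5.377676) = 3.472484

3.472484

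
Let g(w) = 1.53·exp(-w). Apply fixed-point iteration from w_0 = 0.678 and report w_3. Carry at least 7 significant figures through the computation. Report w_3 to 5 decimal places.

0.75697

w_1 = g(0.678000) = 0.776676
w_2 = g(0.776676) = 0.703697
w_3 = g(0.703697) = 0.756972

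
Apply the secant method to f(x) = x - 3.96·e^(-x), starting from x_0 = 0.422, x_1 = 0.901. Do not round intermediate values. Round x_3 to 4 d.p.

f(x_0) = -2.174707, f(x_1) = -0.707407
x_2 = 0.901000 - (-0.707407)·(0.901000 - 0.422000)/(-0.707407 - (-2.174707)) = 1.131933; f(x_2) = -0.144809
x_3 = 1.131933 - (-0.144809)·(1.131933 - 0.901000)/(-0.144809 - (-0.707407)) = 1.191373; f(x_3) = -0.011690

1.1914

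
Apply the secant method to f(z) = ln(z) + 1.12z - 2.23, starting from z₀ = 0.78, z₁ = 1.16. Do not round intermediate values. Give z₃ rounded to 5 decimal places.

1.57829

f(z_0) = -1.604861, f(z_1) = -0.782380
z_2 = 1.160000 - (-0.782380)·(1.160000 - 0.780000)/(-0.782380 - (-1.604861)) = 1.521473; f(z_2) = -0.106272
z_3 = 1.521473 - (-0.106272)·(1.521473 - 1.160000)/(-0.106272 - (-0.782380)) = 1.578290; f(z_3) = -0.005974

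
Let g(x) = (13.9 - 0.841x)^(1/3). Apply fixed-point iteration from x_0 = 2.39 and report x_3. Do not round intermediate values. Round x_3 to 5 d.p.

2.28788

x_1 = g(2.390000) = 2.282412
x_2 = g(2.282412) = 2.288187
x_3 = g(2.288187) = 2.287878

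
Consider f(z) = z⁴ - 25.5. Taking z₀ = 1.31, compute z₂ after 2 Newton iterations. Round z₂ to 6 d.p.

f'(z) = 4z³
z_0 = 1.310000: f = -22.555001, f' = 8.992364 → z_1 = 1.310000 - (-22.555001)/(8.992364) = 3.818239
z_1 = 3.818239: f = 187.045823, f' = 222.663700 → z_2 = 3.818239 - (187.045823)/(222.663700) = 2.978202

2.978202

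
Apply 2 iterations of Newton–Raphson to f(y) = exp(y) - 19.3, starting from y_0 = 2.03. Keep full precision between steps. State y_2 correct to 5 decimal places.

f'(y) = exp(y)
y_0 = 2.030000: f = -11.685914, f' = 7.614086 → y_1 = 2.030000 - (-11.685914)/(7.614086) = 3.564776
y_1 = 3.564776: f = 16.031523, f' = 35.331523 → y_2 = 3.564776 - (16.031523)/(35.331523) = 3.111030

3.11103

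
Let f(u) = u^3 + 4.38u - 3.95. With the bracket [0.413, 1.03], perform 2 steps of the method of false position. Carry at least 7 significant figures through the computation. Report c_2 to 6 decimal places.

False-position update: c = (a·f(b) − b·f(a))/(f(b) − f(a)); replace the endpoint whose sign matches f(c).
f(0.413000) = -2.070615, f(1.030000) = 1.654127
step 1: c = 0.755995, f(c) = -0.206667 < 0 → new bracket [0.755995, 1.030000]
step 2: c = 0.786427, f(c) = -0.019068 < 0 → new bracket [0.786427, 1.030000]

0.786427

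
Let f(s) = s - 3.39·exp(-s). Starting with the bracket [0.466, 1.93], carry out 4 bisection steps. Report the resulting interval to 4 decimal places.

f(0.466000) = -1.661250, f(1.930000) = 1.437948 (opposite signs)
step 1: m = 1.198000, f(m) = 0.174907 > 0 → root in [0.466000, 1.198000]
step 2: m = 0.832000, f(m) = -0.643254 < 0 → root in [0.832000, 1.198000]
step 3: m = 1.015000, f(m) = -0.213544 < 0 → root in [1.015000, 1.198000]
step 4: m = 1.106500, f(m) = -0.014622 < 0 → root in [1.106500, 1.198000]

[1.1065, 1.1980]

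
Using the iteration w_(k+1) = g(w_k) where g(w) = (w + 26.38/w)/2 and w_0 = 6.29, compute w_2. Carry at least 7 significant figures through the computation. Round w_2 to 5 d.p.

w_1 = g(6.290000) = 5.241979
w_2 = g(5.241979) = 5.137215

5.13721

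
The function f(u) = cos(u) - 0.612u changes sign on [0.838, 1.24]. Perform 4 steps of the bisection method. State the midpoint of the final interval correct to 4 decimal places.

f(0.838000) = 0.156095, f(1.240000) = -0.434084 (opposite signs)
step 1: m = 1.039000, f(m) = -0.128786 < 0 → root in [0.838000, 1.039000]
step 2: m = 0.938500, f(m) = 0.016637 > 0 → root in [0.938500, 1.039000]
step 3: m = 0.988750, f(m) = -0.055381 < 0 → root in [0.938500, 0.988750]
step 4: m = 0.963625, f(m) = -0.019192 < 0 → root in [0.938500, 0.963625]
Midpoint of [0.938500, 0.963625] = 0.951062

0.9511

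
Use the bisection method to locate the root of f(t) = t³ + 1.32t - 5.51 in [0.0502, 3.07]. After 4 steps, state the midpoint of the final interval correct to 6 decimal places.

f(0.050200) = -5.443609, f(3.070000) = 27.476843 (opposite signs)
step 1: m = 1.560100, f(m) = 0.346478 > 0 → root in [0.050200, 1.560100]
step 2: m = 0.805150, f(m) = -3.925250 < 0 → root in [0.805150, 1.560100]
step 3: m = 1.182625, f(m) = -2.294913 < 0 → root in [1.182625, 1.560100]
step 4: m = 1.371362, f(m) = -1.120769 < 0 → root in [1.371362, 1.560100]
Midpoint of [1.371362, 1.560100] = 1.465731

1.465731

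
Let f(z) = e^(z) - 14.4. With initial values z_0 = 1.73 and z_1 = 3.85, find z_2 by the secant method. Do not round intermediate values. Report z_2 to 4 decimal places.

2.1791

f(z_0) = -8.759346, f(z_1) = 32.593063
z_2 = 3.850000 - (32.593063)·(3.850000 - 1.730000)/(32.593063 - (-8.759346)) = 2.179062; f(z_2) = -5.561984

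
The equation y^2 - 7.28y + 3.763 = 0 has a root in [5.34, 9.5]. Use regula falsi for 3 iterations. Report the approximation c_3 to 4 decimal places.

6.6670

f(5.340000) = -6.596600, f(9.500000) = 24.853000
step 1: c = 6.212566, f(c) = -2.868503 < 0 → new bracket [6.212566, 9.500000]
step 2: c = 6.552736, f(c) = -1.002570 < 0 → new bracket [6.552736, 9.500000]
step 3: c = 6.667018, f(c) = -0.323760 < 0 → new bracket [6.667018, 9.500000]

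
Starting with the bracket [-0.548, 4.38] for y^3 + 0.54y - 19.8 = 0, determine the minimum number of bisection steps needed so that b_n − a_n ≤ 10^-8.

29

Initial width b − a = 4.38 − -0.548 = 4.928000.
After n steps the width is (b−a)/2^n; need (b−a)/2^n ≤ 10^-8.
So n ≥ log₂(4.928000/10^-8) = log₂(492800000.0000) ≈ 28.8764.
Hence n = 29.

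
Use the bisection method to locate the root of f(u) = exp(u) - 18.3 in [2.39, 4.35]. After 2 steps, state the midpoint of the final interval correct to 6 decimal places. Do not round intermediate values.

3.125000

f(2.390000) = -7.386506, f(4.350000) = 59.178463 (opposite signs)
step 1: m = 3.370000, f(m) = 10.778527 > 0 → root in [2.390000, 3.370000]
step 2: m = 2.880000, f(m) = -0.485727 < 0 → root in [2.880000, 3.370000]
Midpoint of [2.880000, 3.370000] = 3.125000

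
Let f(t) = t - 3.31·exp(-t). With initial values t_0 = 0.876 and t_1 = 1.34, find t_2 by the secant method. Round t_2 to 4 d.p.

1.1149

f(t_0) = -0.502434, f(t_1) = 0.473291
t_2 = 1.340000 - (0.473291)·(1.340000 - 0.876000)/(0.473291 - (-0.502434)) = 1.114929; f(t_2) = 0.029453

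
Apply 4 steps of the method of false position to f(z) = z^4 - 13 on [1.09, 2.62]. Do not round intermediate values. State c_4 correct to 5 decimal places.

1.86057

False-position update: c = (a·f(b) − b·f(a))/(f(b) − f(a)); replace the endpoint whose sign matches f(c).
f(1.090000) = -11.588418, f(2.620000) = 34.119987
step 1: c = 1.477900, f(c) = -8.229324 < 0 → new bracket [1.477900, 2.620000]
step 2: c = 1.699833, f(c) = -4.651184 < 0 → new bracket [1.699833, 2.620000]
step 3: c = 1.810221, f(c) = -2.261933 < 0 → new bracket [1.810221, 2.620000]
step 4: c = 1.860566, f(c) = -1.016587 < 0 → new bracket [1.860566, 2.620000]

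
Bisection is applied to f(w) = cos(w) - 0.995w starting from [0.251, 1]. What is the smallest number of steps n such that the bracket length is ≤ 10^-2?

7

Initial width b − a = 1 − 0.251 = 0.749000.
After n steps the width is (b−a)/2^n; need (b−a)/2^n ≤ 10^-2.
So n ≥ log₂(0.749000/10^-2) = log₂(74.9000) ≈ 6.2269.
Hence n = 7.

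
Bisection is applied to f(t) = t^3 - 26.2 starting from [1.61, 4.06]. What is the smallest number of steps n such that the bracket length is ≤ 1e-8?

Initial width b − a = 4.06 − 1.61 = 2.450000.
After n steps the width is (b−a)/2^n; need (b−a)/2^n ≤ 1e-8.
So n ≥ log₂(2.450000/1e-8) = log₂(245000000.0000) ≈ 27.8682.
Hence n = 28.

28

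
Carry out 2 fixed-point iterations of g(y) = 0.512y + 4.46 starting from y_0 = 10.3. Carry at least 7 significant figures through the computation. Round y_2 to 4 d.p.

9.4436

y_1 = g(10.300000) = 9.733600
y_2 = g(9.733600) = 9.443603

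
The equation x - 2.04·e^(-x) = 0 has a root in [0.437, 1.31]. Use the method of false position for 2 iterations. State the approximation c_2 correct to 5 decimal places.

0.86623

f(0.437000) = -0.880782, f(1.310000) = 0.759567
step 1: c = 0.905755, f(c) = 0.081113 > 0 → new bracket [0.437000, 0.905755]
step 2: c = 0.866227, f(c) = 0.008335 > 0 → new bracket [0.437000, 0.866227]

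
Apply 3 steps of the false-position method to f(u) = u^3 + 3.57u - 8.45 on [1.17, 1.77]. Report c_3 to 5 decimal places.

f(1.170000) = -2.671487, f(1.770000) = 3.414133
step 1: c = 1.433390, f(c) = -0.387744 < 0 → new bracket [1.433390, 1.770000]
step 2: c = 1.467720, f(c) = -0.048473 < 0 → new bracket [1.467720, 1.770000]
step 3: c = 1.471952, f(c) = -0.005940 < 0 → new bracket [1.471952, 1.770000]

1.47195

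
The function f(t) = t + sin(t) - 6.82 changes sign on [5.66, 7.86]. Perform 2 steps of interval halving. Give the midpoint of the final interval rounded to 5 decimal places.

f(5.660000) = -1.743625, f(7.860000) = 2.039982 (opposite signs)
step 1: m = 6.760000, f(m) = 0.398951 > 0 → root in [5.660000, 6.760000]
step 2: m = 6.210000, f(m) = -0.683120 < 0 → root in [6.210000, 6.760000]
Midpoint of [6.210000, 6.760000] = 6.485000

6.48500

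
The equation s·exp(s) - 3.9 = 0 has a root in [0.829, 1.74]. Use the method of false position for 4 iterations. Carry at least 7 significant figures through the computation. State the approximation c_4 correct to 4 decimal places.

1.1829

f(0.829000) = -2.000739, f(1.740000) = 6.013378
step 1: c = 1.056433, f(c) = -0.861601 < 0 → new bracket [1.056433, 1.740000]
step 2: c = 1.142100, f(c) = -0.321409 < 0 → new bracket [1.142100, 1.740000]
step 3: c = 1.172436, f(c) = -0.113206 < 0 → new bracket [1.172436, 1.740000]
step 4: c = 1.182923, f(c) = -0.039054 < 0 → new bracket [1.182923, 1.740000]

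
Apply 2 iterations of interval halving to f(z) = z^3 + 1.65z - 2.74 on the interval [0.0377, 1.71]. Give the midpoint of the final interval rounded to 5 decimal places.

f(0.037700) = -2.677741, f(1.710000) = 5.081711 (opposite signs)
step 1: m = 0.873850, f(m) = -0.630864 < 0 → root in [0.873850, 1.710000]
step 2: m = 1.291925, f(m) = 1.547990 > 0 → root in [0.873850, 1.291925]
Midpoint of [0.873850, 1.291925] = 1.082888

1.08289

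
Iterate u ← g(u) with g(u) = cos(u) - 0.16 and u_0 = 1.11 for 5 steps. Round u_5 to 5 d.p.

0.60529

u_1 = g(1.110000) = 0.284662
u_2 = g(0.284662) = 0.799757
u_3 = g(0.799757) = 0.536881
u_4 = g(0.536881) = 0.699308
u_5 = g(0.699308) = 0.605288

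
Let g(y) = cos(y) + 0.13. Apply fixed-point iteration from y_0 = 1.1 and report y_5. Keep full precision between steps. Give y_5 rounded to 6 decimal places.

0.755561

y_1 = g(1.100000) = 0.583596
y_2 = g(0.583596) = 0.964486
y_3 = g(0.964486) = 0.699839
y_4 = g(0.699839) = 0.894946
y_5 = g(0.894946) = 0.755561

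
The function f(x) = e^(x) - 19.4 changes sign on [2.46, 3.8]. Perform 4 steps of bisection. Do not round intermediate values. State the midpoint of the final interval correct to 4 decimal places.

f(2.460000) = -7.695188, f(3.800000) = 25.301184 (opposite signs)
step 1: m = 3.130000, f(m) = 3.473980 > 0 → root in [2.460000, 3.130000]
step 2: m = 2.795000, f(m) = -3.037371 < 0 → root in [2.795000, 3.130000]
step 3: m = 2.962500, f(m) = -0.053723 < 0 → root in [2.962500, 3.130000]
step 4: m = 3.046250, f(m) = 1.636310 > 0 → root in [2.962500, 3.046250]
Midpoint of [2.962500, 3.046250] = 3.004375

3.0044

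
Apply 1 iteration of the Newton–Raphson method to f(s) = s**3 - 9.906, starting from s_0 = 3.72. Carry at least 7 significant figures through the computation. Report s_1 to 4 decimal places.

2.7186

f'(s) = 3s**2
s_0 = 3.720000: f = 41.572848, f' = 41.515200 → s_1 = 3.720000 - (41.572848)/(41.515200) = 2.718611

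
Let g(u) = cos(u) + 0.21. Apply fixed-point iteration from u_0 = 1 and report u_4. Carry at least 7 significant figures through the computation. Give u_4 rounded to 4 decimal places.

u_1 = g(1.000000) = 0.750302
u_2 = g(0.750302) = 0.941483
u_3 = g(0.941483) = 0.798590
u_4 = g(0.798590) = 0.907718

0.9077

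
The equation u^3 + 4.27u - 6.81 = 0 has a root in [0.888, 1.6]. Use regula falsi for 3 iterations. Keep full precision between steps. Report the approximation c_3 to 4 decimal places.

False-position update: c = (a·f(b) − b·f(a))/(f(b) − f(a)); replace the endpoint whose sign matches f(c).
f(0.888000) = -2.318013, f(1.600000) = 4.118000
step 1: c = 1.144436, f(c) = -0.424352 < 0 → new bracket [1.144436, 1.600000]
step 2: c = 1.186995, f(c) = -0.069104 < 0 → new bracket [1.186995, 1.600000]
step 3: c = 1.193812, f(c) = -0.011021 < 0 → new bracket [1.193812, 1.600000]

1.1938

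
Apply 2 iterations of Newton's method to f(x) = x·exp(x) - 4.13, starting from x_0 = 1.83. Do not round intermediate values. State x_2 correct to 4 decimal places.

f'(x) = (x + 1)·exp(x)
x_0 = 1.830000: f = 7.278013, f' = 17.641899 → x_1 = 1.830000 - (7.278013)/(17.641899) = 1.417459
x_1 = 1.417459: f = 1.719313, f' = 9.975933 → x_2 = 1.417459 - (1.719313)/(9.975933) = 1.245113

1.2451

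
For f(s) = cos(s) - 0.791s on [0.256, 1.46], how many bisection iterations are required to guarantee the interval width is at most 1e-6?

Initial width b − a = 1.46 − 0.256 = 1.204000.
After n steps the width is (b−a)/2^n; need (b−a)/2^n ≤ 1e-6.
So n ≥ log₂(1.204000/1e-6) = log₂(1204000.0000) ≈ 20.1994.
Hence n = 21.

21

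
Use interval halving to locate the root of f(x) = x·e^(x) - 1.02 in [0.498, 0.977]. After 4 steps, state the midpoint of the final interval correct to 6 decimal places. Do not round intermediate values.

f(0.498000) = -0.200577, f(0.977000) = 1.575376 (opposite signs)
step 1: m = 0.737500, f(m) = 0.521893 > 0 → root in [0.498000, 0.737500]
step 2: m = 0.617750, f(m) = 0.125772 > 0 → root in [0.498000, 0.617750]
step 3: m = 0.557875, f(m) = -0.045417 < 0 → root in [0.557875, 0.617750]
step 4: m = 0.587813, f(m) = 0.038090 > 0 → root in [0.557875, 0.587813]
Midpoint of [0.557875, 0.587813] = 0.572844

0.572844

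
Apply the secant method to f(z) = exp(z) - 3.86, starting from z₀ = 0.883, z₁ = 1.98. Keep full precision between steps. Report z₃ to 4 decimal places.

f(z_0) = -1.441857, f(z_1) = 3.382743
z_2 = 1.980000 - (3.382743)·(1.980000 - 0.883000)/(3.382743 - (-1.441857)) = 1.210844; f(z_2) = -0.503683
z_3 = 1.210844 - (-0.503683)·(1.210844 - 1.980000)/(-0.503683 - (3.382743)) = 1.310527; f(z_3) = -0.151872

1.3105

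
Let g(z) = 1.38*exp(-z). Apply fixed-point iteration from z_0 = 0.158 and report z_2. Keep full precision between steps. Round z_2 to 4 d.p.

z_1 = g(0.158000) = 1.178313
z_2 = g(1.178313) = 0.424761

0.4248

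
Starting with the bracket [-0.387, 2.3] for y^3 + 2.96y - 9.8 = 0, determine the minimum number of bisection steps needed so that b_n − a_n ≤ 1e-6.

Initial width b − a = 2.3 − -0.387 = 2.687000.
After n steps the width is (b−a)/2^n; need (b−a)/2^n ≤ 1e-6.
So n ≥ log₂(2.687000/1e-6) = log₂(2687000.0000) ≈ 21.3576.
Hence n = 22.

22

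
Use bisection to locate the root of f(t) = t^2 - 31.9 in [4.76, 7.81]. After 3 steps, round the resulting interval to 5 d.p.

[5.52250, 5.90375]

f(4.760000) = -9.242400, f(7.810000) = 29.096100 (opposite signs)
step 1: m = 6.285000, f(m) = 7.601225 > 0 → root in [4.760000, 6.285000]
step 2: m = 5.522500, f(m) = -1.401994 < 0 → root in [5.522500, 6.285000]
step 3: m = 5.903750, f(m) = 2.954264 > 0 → root in [5.522500, 5.903750]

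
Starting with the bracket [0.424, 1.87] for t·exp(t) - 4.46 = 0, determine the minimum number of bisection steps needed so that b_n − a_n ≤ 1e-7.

Initial width b − a = 1.87 − 0.424 = 1.446000.
After n steps the width is (b−a)/2^n; need (b−a)/2^n ≤ 1e-7.
So n ≥ log₂(1.446000/1e-7) = log₂(14460000.0000) ≈ 23.7856.
Hence n = 24.

24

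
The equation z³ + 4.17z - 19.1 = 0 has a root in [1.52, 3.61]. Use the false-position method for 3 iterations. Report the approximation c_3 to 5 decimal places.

2.11797

f(1.520000) = -9.249792, f(3.610000) = 42.999581
step 1: c = 1.889996, f(c) = -4.467489 < 0 → new bracket [1.889996, 3.610000]
step 2: c = 2.051879, f(c) = -1.904831 < 0 → new bracket [2.051879, 3.610000]
step 3: c = 2.117974, f(c) = -0.767214 < 0 → new bracket [2.117974, 3.610000]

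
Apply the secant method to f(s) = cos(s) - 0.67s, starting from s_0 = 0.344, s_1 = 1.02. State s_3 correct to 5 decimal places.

f(s_0) = 0.710933, f(s_1) = -0.160034
s_2 = 1.020000 - (-0.160034)·(1.020000 - 0.344000)/(-0.160034 - (0.710933)) = 0.895790; f(s_2) = 0.024723
s_3 = 0.895790 - (0.024723)·(0.895790 - 1.020000)/(0.024723 - (-0.160034)) = 0.912411; f(s_3) = 0.000525

0.91241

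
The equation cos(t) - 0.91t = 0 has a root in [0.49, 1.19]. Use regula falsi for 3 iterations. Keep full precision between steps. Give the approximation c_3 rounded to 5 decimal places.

0.78056

f(0.490000) = 0.436433, f(1.190000) = -0.711240
step 1: c = 0.756193, f(c) = 0.039317 > 0 → new bracket [0.756193, 1.190000]
step 2: c = 0.778918, f(c) = 0.002859 > 0 → new bracket [0.778918, 1.190000]
step 3: c = 0.780564, f(c) = 0.000204 > 0 → new bracket [0.780564, 1.190000]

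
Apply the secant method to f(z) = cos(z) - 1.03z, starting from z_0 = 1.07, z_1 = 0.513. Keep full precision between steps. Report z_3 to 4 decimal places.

0.7268

f(z_0) = -0.621976, f(z_1) = 0.342886
z_2 = 0.513000 - (0.342886)·(0.513000 - 1.070000)/(0.342886 - (-0.621976)) = 0.710943; f(z_2) = 0.025476
z_3 = 0.710943 - (0.025476)·(0.710943 - 0.513000)/(0.025476 - (0.342886)) = 0.726830; f(z_3) = -0.001350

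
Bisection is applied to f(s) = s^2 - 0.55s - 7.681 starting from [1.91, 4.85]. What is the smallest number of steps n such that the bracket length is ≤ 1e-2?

9

Initial width b − a = 4.85 − 1.91 = 2.940000.
After n steps the width is (b−a)/2^n; need (b−a)/2^n ≤ 1e-2.
So n ≥ log₂(2.940000/1e-2) = log₂(294.0000) ≈ 8.1997.
Hence n = 9.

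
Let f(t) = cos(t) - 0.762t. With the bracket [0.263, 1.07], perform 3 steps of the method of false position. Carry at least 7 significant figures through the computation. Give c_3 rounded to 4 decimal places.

f(0.263000) = 0.765208, f(1.070000) = -0.335216
step 1: c = 0.824168, f(c) = 0.051151 > 0 → new bracket [0.824168, 1.070000]
step 2: c = 0.856714, f(c) = 0.002108 > 0 → new bracket [0.856714, 1.070000]
step 3: c = 0.858047, f(c) = 0.000085 > 0 → new bracket [0.858047, 1.070000]

0.8580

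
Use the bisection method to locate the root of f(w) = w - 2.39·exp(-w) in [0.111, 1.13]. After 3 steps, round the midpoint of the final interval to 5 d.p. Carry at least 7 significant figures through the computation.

f(0.111000) = -2.027904, f(1.130000) = 0.357951 (opposite signs)
step 1: m = 0.620500, f(m) = -0.664545 < 0 → root in [0.620500, 1.130000]
step 2: m = 0.875250, f(m) = -0.120801 < 0 → root in [0.875250, 1.130000]
step 3: m = 1.002625, f(m) = 0.125698 > 0 → root in [0.875250, 1.002625]
Midpoint of [0.875250, 1.002625] = 0.938937

0.93894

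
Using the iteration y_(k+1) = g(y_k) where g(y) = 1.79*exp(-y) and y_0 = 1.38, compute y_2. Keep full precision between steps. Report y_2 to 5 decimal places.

1.14098

y_1 = g(1.380000) = 0.450326
y_2 = g(0.450326) = 1.140983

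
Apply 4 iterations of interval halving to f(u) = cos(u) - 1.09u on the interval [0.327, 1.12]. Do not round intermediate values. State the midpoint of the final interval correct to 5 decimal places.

0.69872

f(0.327000) = 0.590580, f(1.120000) = -0.785118 (opposite signs)
step 1: m = 0.723500, f(m) = -0.039122 < 0 → root in [0.327000, 0.723500]
step 2: m = 0.525250, f(m) = 0.292676 > 0 → root in [0.525250, 0.723500]
step 3: m = 0.624375, f(m) = 0.130760 > 0 → root in [0.624375, 0.723500]
step 4: m = 0.673938, f(m) = 0.046779 > 0 → root in [0.673938, 0.723500]
Midpoint of [0.673938, 0.723500] = 0.698719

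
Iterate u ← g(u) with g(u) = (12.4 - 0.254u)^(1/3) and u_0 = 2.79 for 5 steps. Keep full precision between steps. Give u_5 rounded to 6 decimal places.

u_1 = g(2.790000) = 2.269628
u_2 = g(2.269628) = 2.278149
u_3 = g(2.278149) = 2.278010
u_4 = g(2.278010) = 2.278013
u_5 = g(2.278013) = 2.278013

2.278013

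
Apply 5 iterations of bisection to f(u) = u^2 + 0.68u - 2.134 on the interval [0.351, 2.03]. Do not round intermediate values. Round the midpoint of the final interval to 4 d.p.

1.1643

f(0.351000) = -1.772119, f(2.030000) = 3.367300 (opposite signs)
step 1: m = 1.190500, f(m) = 0.092830 > 0 → root in [0.351000, 1.190500]
step 2: m = 0.770750, f(m) = -1.015834 < 0 → root in [0.770750, 1.190500]
step 3: m = 0.980625, f(m) = -0.505550 < 0 → root in [0.980625, 1.190500]
step 4: m = 1.085562, f(m) = -0.217372 < 0 → root in [1.085562, 1.190500]
step 5: m = 1.138031, f(m) = -0.065024 < 0 → root in [1.138031, 1.190500]
Midpoint of [1.138031, 1.190500] = 1.164266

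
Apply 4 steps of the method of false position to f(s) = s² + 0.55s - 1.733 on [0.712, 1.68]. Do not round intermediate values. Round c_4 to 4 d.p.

1.0694

f(0.712000) = -0.834456, f(1.680000) = 2.013400
step 1: c = 0.995636, f(c) = -0.194110 < 0 → new bracket [0.995636, 1.680000]
step 2: c = 1.055813, f(c) = -0.037562 < 0 → new bracket [1.055813, 1.680000]
step 3: c = 1.067244, f(c) = -0.007005 < 0 → new bracket [1.067244, 1.680000]
step 4: c = 1.069369, f(c) = -0.001297 < 0 → new bracket [1.069369, 1.680000]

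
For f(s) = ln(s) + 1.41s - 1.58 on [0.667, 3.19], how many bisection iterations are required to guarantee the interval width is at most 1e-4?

15

Initial width b − a = 3.19 − 0.667 = 2.523000.
After n steps the width is (b−a)/2^n; need (b−a)/2^n ≤ 1e-4.
So n ≥ log₂(2.523000/1e-4) = log₂(25230.0000) ≈ 14.6229.
Hence n = 15.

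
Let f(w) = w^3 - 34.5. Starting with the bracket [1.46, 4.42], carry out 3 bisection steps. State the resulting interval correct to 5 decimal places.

f(1.460000) = -31.387864, f(4.420000) = 51.850888 (opposite signs)
step 1: m = 2.940000, f(m) = -9.087816 < 0 → root in [2.940000, 4.420000]
step 2: m = 3.680000, f(m) = 15.336032 > 0 → root in [2.940000, 3.680000]
step 3: m = 3.310000, f(m) = 1.764691 > 0 → root in [2.940000, 3.310000]

[2.94000, 3.31000]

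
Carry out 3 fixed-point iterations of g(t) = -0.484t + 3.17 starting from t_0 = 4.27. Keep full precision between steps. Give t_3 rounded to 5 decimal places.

1.89418

t_1 = g(4.270000) = 1.103320
t_2 = g(1.103320) = 2.635993
t_3 = g(2.635993) = 1.894179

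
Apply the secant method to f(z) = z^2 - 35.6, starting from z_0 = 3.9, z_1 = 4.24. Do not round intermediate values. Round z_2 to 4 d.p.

f(z_0) = -20.390000, f(z_1) = -17.622400
z_2 = 4.240000 - (-17.622400)·(4.240000 - 3.900000)/(-17.622400 - (-20.390000)) = 6.404914; f(z_2) = 5.422923

6.4049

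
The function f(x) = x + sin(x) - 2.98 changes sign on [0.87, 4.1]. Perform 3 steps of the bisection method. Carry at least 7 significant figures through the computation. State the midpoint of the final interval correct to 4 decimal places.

f(0.870000) = -1.345671, f(4.100000) = 0.301723 (opposite signs)
step 1: m = 2.485000, f(m) = 0.115422 > 0 → root in [0.870000, 2.485000]
step 2: m = 1.677500, f(m) = -0.308187 < 0 → root in [1.677500, 2.485000]
step 3: m = 2.081250, f(m) = -0.026227 < 0 → root in [2.081250, 2.485000]
Midpoint of [2.081250, 2.485000] = 2.283125

2.2831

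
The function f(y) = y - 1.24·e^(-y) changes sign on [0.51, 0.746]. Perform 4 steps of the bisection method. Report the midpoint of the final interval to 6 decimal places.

f(0.510000) = -0.234615, f(0.746000) = 0.157918 (opposite signs)
step 1: m = 0.628000, f(m) = -0.033736 < 0 → root in [0.628000, 0.746000]
step 2: m = 0.687000, f(m) = 0.063177 > 0 → root in [0.628000, 0.687000]
step 3: m = 0.657500, f(m) = 0.015000 > 0 → root in [0.628000, 0.657500]
step 4: m = 0.642750, f(m) = -0.009297 < 0 → root in [0.642750, 0.657500]
Midpoint of [0.642750, 0.657500] = 0.650125

0.650125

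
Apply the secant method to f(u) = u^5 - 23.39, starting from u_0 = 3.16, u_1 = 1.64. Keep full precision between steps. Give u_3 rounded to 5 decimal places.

f(u_0) = 291.700575, f(u_1) = -11.526325
u_2 = 1.640000 - (-11.526325)·(1.640000 - 3.160000)/(-11.526325 - (291.700575)) = 1.697779; f(u_2) = -9.283956
u_3 = 1.697779 - (-9.283956)·(1.697779 - 1.640000)/(-9.283956 - (-11.526325)) = 1.936996; f(u_3) = 3.877391

1.93700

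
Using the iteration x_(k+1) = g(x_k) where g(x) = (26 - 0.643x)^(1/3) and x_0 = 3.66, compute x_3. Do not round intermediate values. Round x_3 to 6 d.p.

x_1 = g(3.660000) = 2.870272
x_2 = g(2.870272) = 2.890672
x_3 = g(2.890672) = 2.890149

2.890149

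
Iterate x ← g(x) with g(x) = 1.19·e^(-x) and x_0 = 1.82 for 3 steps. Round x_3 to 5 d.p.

x_1 = g(1.820000) = 0.192811
x_2 = g(0.192811) = 0.981319
x_3 = g(0.981319) = 0.446031

0.44603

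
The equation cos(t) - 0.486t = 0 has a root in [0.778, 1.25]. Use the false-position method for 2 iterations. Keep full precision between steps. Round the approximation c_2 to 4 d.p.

1.0402

f(0.778000) = 0.334211, f(1.250000) = -0.292178
step 1: c = 1.029836, f(c) = 0.014458 > 0 → new bracket [1.029836, 1.250000]
step 2: c = 1.040218, f(c) = 0.000487 > 0 → new bracket [1.040218, 1.250000]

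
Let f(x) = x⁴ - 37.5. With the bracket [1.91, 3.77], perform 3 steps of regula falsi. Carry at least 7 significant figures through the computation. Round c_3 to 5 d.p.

f(1.910000) = -24.191366, f(3.770000) = 164.506526
step 1: c = 2.148455, f(c) = -16.193850 < 0 → new bracket [2.148455, 3.770000]
step 2: c = 2.293773, f(c) = -9.817720 < 0 → new bracket [2.293773, 3.770000]
step 3: c = 2.376912, f(c) = -5.580750 < 0 → new bracket [2.376912, 3.770000]

2.37691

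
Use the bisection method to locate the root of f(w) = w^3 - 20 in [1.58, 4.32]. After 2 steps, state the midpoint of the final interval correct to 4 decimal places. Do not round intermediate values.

2.6075

f(1.580000) = -16.055688, f(4.320000) = 60.621568 (opposite signs)
step 1: m = 2.950000, f(m) = 5.672375 > 0 → root in [1.580000, 2.950000]
step 2: m = 2.265000, f(m) = -8.380040 < 0 → root in [2.265000, 2.950000]
Midpoint of [2.265000, 2.950000] = 2.607500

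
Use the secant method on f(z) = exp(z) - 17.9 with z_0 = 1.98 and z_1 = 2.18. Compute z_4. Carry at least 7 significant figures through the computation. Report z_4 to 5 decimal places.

f(z_0) = -10.657257, f(z_1) = -9.053694
z_2 = 2.180000 - (-9.053694)·(2.180000 - 1.980000)/(-9.053694 - (-10.657257)) = 3.309197; f(z_2) = 9.463143
z_3 = 3.309197 - (9.463143)·(3.309197 - 2.180000)/(9.463143 - (-9.053694)) = 2.732114; f(z_3) = -2.534666
z_4 = 2.732114 - (-2.534666)·(2.732114 - 3.309197)/(-2.534666 - (9.463143)) = 2.854029; f(z_4) = -0.542427

2.85403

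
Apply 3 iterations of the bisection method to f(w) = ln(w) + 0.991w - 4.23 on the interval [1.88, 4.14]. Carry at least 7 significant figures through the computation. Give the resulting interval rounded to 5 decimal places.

[3.01000, 3.29250]

f(1.880000) = -1.735648, f(4.140000) = 1.293436 (opposite signs)
step 1: m = 3.010000, f(m) = -0.145150 < 0 → root in [3.010000, 4.140000]
step 2: m = 3.575000, f(m) = 0.586790 > 0 → root in [3.010000, 3.575000]
step 3: m = 3.292500, f(m) = 0.224515 > 0 → root in [3.010000, 3.292500]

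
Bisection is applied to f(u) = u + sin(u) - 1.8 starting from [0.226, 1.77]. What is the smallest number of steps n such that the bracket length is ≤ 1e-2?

Initial width b − a = 1.77 − 0.226 = 1.544000.
After n steps the width is (b−a)/2^n; need (b−a)/2^n ≤ 1e-2.
So n ≥ log₂(1.544000/1e-2) = log₂(154.4000) ≈ 7.2705.
Hence n = 8.

8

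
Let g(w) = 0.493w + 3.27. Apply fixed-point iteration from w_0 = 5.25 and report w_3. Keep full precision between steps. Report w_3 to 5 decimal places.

6.30595

w_1 = g(5.250000) = 5.858250
w_2 = g(5.858250) = 6.158117
w_3 = g(6.158117) = 6.305952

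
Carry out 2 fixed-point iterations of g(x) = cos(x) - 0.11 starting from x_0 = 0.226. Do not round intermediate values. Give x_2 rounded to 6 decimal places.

x_1 = g(0.226000) = 0.864571
x_2 = g(0.864571) = 0.538967

0.538967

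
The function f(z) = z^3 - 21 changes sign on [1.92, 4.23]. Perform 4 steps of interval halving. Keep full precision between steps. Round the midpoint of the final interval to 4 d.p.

f(1.920000) = -13.922112, f(4.230000) = 54.686967 (opposite signs)
step 1: m = 3.075000, f(m) = 8.076047 > 0 → root in [1.920000, 3.075000]
step 2: m = 2.497500, f(m) = -5.421828 < 0 → root in [2.497500, 3.075000]
step 3: m = 2.786250, f(m) = 0.630186 > 0 → root in [2.497500, 2.786250]
step 4: m = 2.641875, f(m) = -2.561024 < 0 → root in [2.641875, 2.786250]
Midpoint of [2.641875, 2.786250] = 2.714062

2.7141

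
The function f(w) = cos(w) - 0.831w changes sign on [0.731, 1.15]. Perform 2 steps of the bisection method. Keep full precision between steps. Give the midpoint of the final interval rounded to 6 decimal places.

0.783375

f(0.731000) = 0.137046, f(1.150000) = -0.547163 (opposite signs)
step 1: m = 0.940500, f(m) = -0.192171 < 0 → root in [0.731000, 0.940500]
step 2: m = 0.835750, f(m) = -0.023887 < 0 → root in [0.731000, 0.835750]
Midpoint of [0.731000, 0.835750] = 0.783375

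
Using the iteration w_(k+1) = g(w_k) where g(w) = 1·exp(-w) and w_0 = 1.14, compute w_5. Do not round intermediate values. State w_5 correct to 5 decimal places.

0.53983

w_1 = g(1.140000) = 0.319819
w_2 = g(0.319819) = 0.726280
w_3 = g(0.726280) = 0.483705
w_4 = g(0.483705) = 0.616495
w_5 = g(0.616495) = 0.539833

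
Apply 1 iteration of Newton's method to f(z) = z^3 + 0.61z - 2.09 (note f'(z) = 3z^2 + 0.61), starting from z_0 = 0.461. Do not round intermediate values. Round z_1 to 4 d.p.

z_0 = 0.461000: f = -1.710818, f' = 1.247563 → z_1 = 0.461000 - (-1.710818)/(1.247563) = 1.832328

1.8323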